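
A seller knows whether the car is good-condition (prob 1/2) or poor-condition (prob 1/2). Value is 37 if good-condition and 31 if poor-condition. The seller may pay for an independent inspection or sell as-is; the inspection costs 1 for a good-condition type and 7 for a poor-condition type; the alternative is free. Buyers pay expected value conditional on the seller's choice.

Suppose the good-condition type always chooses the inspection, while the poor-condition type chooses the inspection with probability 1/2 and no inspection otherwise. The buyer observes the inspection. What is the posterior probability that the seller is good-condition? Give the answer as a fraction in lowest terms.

P(the inspection) = (1/2)·1 + (1/2)·(1/2) = 3/4.
By Bayes' rule, P(good-condition | the inspection) = (1/2) / (3/4) = 2/3.

2/3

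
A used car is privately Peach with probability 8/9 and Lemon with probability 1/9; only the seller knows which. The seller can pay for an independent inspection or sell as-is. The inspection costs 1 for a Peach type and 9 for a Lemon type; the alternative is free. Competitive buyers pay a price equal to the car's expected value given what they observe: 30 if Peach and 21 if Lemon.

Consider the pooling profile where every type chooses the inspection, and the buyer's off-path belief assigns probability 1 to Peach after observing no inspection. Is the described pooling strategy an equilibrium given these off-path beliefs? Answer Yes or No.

No

On path, the buyer holds the prior and pays 8/9·30 + 1/9·21 = 29. Off path (no inspection), believing Peach, it pays 30.
Peach: the inspection nets 29 − 1 = 28; no inspection nets 30. Peach would deviate.
Lemon: the inspection nets 29 − 9 = 20; no inspection nets 30. Lemon would deviate.
A type deviates, so pooling fails.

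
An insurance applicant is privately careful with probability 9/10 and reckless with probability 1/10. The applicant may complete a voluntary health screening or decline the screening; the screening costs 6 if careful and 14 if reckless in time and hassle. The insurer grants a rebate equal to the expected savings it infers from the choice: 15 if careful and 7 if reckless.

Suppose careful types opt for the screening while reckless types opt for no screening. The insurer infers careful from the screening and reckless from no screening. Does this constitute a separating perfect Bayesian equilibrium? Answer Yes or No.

Yes

Under these beliefs, the screening earns rebate 15 and no screening earns rebate 7.
careful: the screening nets 15 − 6 = 9; no screening nets 7. careful prefers the screening.
reckless: the screening nets 15 − 14 = 1; no screening nets 7. reckless prefers no screening.
Neither type deviates, so the separating profile is an equilibrium.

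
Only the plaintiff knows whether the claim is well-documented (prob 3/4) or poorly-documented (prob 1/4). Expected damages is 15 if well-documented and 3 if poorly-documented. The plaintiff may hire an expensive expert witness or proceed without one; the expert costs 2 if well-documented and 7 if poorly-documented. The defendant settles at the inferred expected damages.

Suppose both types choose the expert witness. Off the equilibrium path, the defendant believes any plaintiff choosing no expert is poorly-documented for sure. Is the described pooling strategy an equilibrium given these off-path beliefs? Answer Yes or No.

Yes

On path, the defendant holds the prior and pays 3/4·15 + 1/4·3 = 12. Off path (no expert), believing poorly-documented, it pays 3.
well-documented: the expert witness nets 12 − 2 = 10; no expert nets 3. well-documented stays.
poorly-documented: the expert witness nets 12 − 7 = 5; no expert nets 3. poorly-documented stays.
No type deviates, so pooling is sustained.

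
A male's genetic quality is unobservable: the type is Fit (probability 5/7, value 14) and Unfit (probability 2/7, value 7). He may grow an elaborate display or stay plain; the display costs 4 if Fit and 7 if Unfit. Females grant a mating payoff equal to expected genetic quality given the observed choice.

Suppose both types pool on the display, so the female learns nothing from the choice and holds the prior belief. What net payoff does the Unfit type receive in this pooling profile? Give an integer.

5

Pooled mating payoff = 5/7·14 + 2/7·7 = 12.
Unfit pays cost 7 for the display, so net payoff = 12 − 7 = 5.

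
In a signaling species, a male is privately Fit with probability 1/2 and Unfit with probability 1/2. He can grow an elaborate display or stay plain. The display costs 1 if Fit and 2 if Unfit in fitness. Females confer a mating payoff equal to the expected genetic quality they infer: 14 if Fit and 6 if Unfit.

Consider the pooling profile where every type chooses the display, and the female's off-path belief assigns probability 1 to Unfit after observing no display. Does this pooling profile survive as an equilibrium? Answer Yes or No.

Yes

On path, the female holds the prior and pays 1/2·14 + 1/2·6 = 10. Off path (no display), believing Unfit, it pays 6.
Fit: the display nets 10 − 1 = 9; no display nets 6. Fit stays.
Unfit: the display nets 10 − 2 = 8; no display nets 6. Unfit stays.
No type deviates, so pooling is sustained.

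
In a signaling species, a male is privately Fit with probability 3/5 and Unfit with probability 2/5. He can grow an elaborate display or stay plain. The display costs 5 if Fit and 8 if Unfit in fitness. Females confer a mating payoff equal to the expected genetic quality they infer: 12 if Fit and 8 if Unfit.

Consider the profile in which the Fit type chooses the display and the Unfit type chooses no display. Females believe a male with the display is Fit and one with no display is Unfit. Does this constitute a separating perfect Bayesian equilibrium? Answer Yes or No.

No

Under these beliefs, the display earns mating payoff 12 and no display earns mating payoff 8.
Fit: the display nets 12 − 5 = 7; no display nets 8. Fit would deviate to no display.
Unfit: the display nets 12 − 8 = 4; no display nets 8. Unfit prefers no display.
Fit has a profitable deviation, so the profile is not an equilibrium.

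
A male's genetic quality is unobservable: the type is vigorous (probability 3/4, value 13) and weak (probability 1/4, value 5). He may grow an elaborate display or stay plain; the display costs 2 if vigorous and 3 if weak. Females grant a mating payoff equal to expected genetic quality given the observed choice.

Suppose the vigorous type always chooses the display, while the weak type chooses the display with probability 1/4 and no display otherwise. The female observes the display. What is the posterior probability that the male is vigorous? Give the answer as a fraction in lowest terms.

P(the display) = (3/4)·1 + (1/4)·(1/4) = 13/16.
By Bayes' rule, P(vigorous | the display) = (3/4) / (13/16) = 12/13.

12/13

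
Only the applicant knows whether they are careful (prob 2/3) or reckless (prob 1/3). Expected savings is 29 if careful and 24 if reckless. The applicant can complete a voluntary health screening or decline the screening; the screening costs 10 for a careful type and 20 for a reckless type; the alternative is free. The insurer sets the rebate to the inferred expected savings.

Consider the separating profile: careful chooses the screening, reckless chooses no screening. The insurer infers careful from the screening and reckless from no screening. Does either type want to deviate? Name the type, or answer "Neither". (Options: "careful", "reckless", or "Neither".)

The screening pays 29; no screening pays 24.
careful: assigned the screening, nets 29 − 10 = 19; deviating to no screening nets 24.
reckless: assigned no screening, nets 24; deviating to the screening nets 29 − 20 = 9.
The careful type gains 5 by deviating.

careful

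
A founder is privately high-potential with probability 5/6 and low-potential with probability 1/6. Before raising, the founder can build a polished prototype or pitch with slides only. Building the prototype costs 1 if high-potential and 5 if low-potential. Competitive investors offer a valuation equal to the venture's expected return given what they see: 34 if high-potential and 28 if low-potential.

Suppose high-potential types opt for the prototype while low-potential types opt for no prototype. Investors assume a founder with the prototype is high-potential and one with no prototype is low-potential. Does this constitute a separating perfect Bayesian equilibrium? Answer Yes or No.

Under these beliefs, the prototype earns valuation 34 and no prototype earns valuation 28.
high-potential: the prototype nets 34 − 1 = 33; no prototype nets 28. high-potential prefers the prototype.
low-potential: the prototype nets 34 − 5 = 29; no prototype nets 28. low-potential would deviate to the prototype.
low-potential has a profitable deviation, so the profile is not an equilibrium.

No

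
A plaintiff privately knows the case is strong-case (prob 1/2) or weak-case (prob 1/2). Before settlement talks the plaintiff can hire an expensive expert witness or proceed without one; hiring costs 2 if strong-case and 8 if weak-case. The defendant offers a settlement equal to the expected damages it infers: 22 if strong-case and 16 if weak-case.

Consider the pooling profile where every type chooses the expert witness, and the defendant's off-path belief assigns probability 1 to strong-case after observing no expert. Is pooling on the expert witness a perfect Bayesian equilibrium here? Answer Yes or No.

No

On path, the defendant holds the prior and pays 1/2·22 + 1/2·16 = 19. Off path (no expert), believing strong-case, it pays 22.
strong-case: the expert witness nets 19 − 2 = 17; no expert nets 22. strong-case would deviate.
weak-case: the expert witness nets 19 − 8 = 11; no expert nets 22. weak-case would deviate.
A type deviates, so pooling fails.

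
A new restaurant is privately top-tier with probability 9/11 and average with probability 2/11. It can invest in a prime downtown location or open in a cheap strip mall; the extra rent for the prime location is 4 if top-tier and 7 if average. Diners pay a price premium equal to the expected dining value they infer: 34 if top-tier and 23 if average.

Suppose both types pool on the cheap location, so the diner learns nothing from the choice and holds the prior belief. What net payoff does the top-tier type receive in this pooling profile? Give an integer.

Pooled price premium = 9/11·34 + 2/11·23 = 32.
top-tier pays no cost for the cheap location, so net payoff = 32.

32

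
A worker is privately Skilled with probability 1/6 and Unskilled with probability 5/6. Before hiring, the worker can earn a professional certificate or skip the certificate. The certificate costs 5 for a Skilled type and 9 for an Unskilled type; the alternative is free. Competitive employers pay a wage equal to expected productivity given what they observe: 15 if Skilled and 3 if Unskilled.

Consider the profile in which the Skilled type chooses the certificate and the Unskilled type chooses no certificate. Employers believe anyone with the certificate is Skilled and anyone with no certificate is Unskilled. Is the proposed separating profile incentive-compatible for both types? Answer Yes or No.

Under these beliefs, the certificate earns wage 15 and no certificate earns wage 3.
Skilled: the certificate nets 15 − 5 = 10; no certificate nets 3. Skilled prefers the certificate.
Unskilled: the certificate nets 15 − 9 = 6; no certificate nets 3. Unskilled would deviate to the certificate.
Unskilled has a profitable deviation, so the profile is not an equilibrium.

No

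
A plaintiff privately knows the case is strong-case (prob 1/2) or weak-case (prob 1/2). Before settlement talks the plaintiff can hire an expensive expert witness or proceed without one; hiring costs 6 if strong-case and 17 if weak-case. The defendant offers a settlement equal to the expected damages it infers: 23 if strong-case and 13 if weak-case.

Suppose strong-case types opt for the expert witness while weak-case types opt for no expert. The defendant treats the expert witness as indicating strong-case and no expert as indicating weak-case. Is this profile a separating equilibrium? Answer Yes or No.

Yes

Under these beliefs, the expert witness earns settlement 23 and no expert earns settlement 13.
strong-case: the expert witness nets 23 − 6 = 17; no expert nets 13. strong-case prefers the expert witness.
weak-case: the expert witness nets 23 − 17 = 6; no expert nets 13. weak-case prefers no expert.
Neither type deviates, so the separating profile is an equilibrium.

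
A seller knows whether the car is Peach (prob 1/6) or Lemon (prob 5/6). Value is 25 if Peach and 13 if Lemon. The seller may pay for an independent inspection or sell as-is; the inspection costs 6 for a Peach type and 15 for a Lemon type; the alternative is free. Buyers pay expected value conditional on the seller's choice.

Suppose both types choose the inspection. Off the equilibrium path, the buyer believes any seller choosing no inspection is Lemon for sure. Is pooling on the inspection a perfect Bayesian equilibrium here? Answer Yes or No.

No

On path, the buyer holds the prior and pays 1/6·25 + 5/6·13 = 15. Off path (no inspection), believing Lemon, it pays 13.
Peach: the inspection nets 15 − 6 = 9; no inspection nets 13. Peach would deviate.
Lemon: the inspection nets 15 − 15 = 0; no inspection nets 13. Lemon would deviate.
A type deviates, so pooling fails.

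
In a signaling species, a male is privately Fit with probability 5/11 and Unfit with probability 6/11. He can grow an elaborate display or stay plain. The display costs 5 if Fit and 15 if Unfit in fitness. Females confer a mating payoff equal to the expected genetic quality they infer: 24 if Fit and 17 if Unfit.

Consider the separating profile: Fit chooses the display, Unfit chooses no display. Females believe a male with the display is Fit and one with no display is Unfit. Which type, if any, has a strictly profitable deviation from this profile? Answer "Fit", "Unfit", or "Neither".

The display pays 24; no display pays 17.
Fit: assigned the display, nets 24 − 5 = 19; deviating to no display nets 17.
Unfit: assigned no display, nets 17; deviating to the display nets 24 − 15 = 9.
Both types strictly prefer their assigned action; no profitable deviation.

Neither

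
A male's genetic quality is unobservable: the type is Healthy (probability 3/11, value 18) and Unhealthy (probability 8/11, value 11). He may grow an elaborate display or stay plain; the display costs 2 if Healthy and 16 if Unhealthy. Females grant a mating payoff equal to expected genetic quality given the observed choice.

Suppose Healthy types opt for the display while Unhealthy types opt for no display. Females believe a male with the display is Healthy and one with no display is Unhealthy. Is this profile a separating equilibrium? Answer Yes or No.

Under these beliefs, the display earns mating payoff 18 and no display earns mating payoff 11.
Healthy: the display nets 18 − 2 = 16; no display nets 11. Healthy prefers the display.
Unhealthy: the display nets 18 − 16 = 2; no display nets 11. Unhealthy prefers no display.
Neither type deviates, so the separating profile is an equilibrium.

Yes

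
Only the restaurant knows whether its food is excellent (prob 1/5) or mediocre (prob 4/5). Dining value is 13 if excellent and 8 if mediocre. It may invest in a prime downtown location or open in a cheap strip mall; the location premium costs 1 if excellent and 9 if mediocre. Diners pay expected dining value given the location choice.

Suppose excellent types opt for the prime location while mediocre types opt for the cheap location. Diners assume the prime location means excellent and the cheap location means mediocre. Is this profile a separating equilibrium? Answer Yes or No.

Yes

Under these beliefs, the prime location earns price premium 13 and the cheap location earns price premium 8.
excellent: the prime location nets 13 − 1 = 12; the cheap location nets 8. excellent prefers the prime location.
mediocre: the prime location nets 13 − 9 = 4; the cheap location nets 8. mediocre prefers the cheap location.
Neither type deviates, so the separating profile is an equilibrium.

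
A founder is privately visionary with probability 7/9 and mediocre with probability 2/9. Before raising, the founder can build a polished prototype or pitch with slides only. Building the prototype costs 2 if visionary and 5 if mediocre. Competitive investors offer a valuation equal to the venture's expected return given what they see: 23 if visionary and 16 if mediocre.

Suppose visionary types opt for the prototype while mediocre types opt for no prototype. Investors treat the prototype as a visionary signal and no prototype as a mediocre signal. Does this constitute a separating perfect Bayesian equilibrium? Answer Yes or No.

No

Under these beliefs, the prototype earns valuation 23 and no prototype earns valuation 16.
visionary: the prototype nets 23 − 2 = 21; no prototype nets 16. visionary prefers the prototype.
mediocre: the prototype nets 23 − 5 = 18; no prototype nets 16. mediocre would deviate to the prototype.
mediocre has a profitable deviation, so the profile is not an equilibrium.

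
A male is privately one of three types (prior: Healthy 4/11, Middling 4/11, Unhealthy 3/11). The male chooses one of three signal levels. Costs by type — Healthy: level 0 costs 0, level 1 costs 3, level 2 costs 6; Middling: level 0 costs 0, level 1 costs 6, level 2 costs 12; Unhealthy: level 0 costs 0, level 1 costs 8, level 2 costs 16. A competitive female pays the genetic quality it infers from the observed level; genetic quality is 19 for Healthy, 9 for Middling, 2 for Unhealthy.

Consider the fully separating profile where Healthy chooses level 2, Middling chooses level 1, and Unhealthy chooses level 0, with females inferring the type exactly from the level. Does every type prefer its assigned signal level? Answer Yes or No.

No

Separating mating payoffs: level 2 → 19, level 1 → 9, level 0 → 2.
Healthy (assigned level 2): level 0: 2 − 0 = 2; level 1: 9 − 3 = 6; level 2: 19 − 6 = 13. Healthy stays.
Middling (assigned level 1): level 0: 2 − 0 = 2; level 1: 9 − 6 = 3; level 2: 19 − 12 = 7. Middling prefers level 2.
Unhealthy (assigned level 0): level 0: 2 − 0 = 2; level 1: 9 − 8 = 1; level 2: 19 − 16 = 3. Unhealthy prefers level 2.
At least one type deviates; the separating profile fails.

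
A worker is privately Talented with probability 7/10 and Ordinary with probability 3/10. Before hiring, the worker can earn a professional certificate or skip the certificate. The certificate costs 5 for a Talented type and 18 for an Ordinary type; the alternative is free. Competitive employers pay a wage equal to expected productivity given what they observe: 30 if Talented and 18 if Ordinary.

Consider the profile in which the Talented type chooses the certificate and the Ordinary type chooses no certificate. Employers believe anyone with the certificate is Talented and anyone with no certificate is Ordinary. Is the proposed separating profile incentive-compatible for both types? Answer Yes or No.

Yes

Under these beliefs, the certificate earns wage 30 and no certificate earns wage 18.
Talented: the certificate nets 30 − 5 = 25; no certificate nets 18. Talented prefers the certificate.
Ordinary: the certificate nets 30 − 18 = 12; no certificate nets 18. Ordinary prefers no certificate.
Neither type deviates, so the separating profile is an equilibrium.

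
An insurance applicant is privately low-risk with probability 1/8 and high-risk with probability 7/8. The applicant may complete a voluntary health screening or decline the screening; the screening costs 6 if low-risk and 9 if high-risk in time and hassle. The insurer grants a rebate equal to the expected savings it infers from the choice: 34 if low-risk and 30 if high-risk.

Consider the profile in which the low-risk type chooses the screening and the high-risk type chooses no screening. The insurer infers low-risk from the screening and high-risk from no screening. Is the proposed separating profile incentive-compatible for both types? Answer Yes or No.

Under these beliefs, the screening earns rebate 34 and no screening earns rebate 30.
low-risk: the screening nets 34 − 6 = 28; no screening nets 30. low-risk would deviate to no screening.
high-risk: the screening nets 34 − 9 = 25; no screening nets 30. high-risk prefers no screening.
low-risk has a profitable deviation, so the profile is not an equilibrium.

No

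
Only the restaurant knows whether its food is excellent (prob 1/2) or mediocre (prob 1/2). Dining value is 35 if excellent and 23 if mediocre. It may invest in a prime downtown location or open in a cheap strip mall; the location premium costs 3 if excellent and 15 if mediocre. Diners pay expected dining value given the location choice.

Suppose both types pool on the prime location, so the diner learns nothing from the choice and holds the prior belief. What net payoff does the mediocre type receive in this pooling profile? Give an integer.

14

Pooled price premium = 1/2·35 + 1/2·23 = 29.
mediocre pays cost 15 for the prime location, so net payoff = 29 − 15 = 14.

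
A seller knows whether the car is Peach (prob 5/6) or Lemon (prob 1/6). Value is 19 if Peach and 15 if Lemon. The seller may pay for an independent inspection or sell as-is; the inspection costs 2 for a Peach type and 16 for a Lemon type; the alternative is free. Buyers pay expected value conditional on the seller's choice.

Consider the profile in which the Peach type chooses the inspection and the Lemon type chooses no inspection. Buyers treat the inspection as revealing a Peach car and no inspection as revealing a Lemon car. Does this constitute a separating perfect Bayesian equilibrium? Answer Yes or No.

Under these beliefs, the inspection earns price 19 and no inspection earns price 15.
Peach: the inspection nets 19 − 2 = 17; no inspection nets 15. Peach prefers the inspection.
Lemon: the inspection nets 19 − 16 = 3; no inspection nets 15. Lemon prefers no inspection.
Neither type deviates, so the separating profile is an equilibrium.

Yes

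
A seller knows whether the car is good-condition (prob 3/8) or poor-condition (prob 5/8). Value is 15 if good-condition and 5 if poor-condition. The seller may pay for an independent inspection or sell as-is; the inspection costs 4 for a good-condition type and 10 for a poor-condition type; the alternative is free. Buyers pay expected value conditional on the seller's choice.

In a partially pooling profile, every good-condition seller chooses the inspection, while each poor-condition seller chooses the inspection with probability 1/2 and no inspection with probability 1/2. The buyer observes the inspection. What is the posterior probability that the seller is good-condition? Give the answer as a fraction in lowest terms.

P(the inspection) = (3/8)·1 + (5/8)·(1/2) = 11/16.
By Bayes' rule, P(good-condition | the inspection) = (3/8) / (11/16) = 6/11.

6/11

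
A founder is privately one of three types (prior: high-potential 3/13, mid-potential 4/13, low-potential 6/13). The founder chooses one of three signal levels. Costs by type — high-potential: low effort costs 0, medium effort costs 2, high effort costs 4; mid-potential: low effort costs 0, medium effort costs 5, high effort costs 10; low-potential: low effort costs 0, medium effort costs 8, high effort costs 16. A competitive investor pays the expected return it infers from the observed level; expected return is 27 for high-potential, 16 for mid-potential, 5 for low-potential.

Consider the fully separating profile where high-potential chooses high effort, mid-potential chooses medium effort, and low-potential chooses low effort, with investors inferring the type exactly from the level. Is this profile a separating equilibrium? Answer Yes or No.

Separating valuations: high effort → 27, medium effort → 16, low effort → 5.
high-potential (assigned high effort): low effort: 5 − 0 = 5; medium effort: 16 − 2 = 14; high effort: 27 − 4 = 23. high-potential stays.
mid-potential (assigned medium effort): low effort: 5 − 0 = 5; medium effort: 16 − 5 = 11; high effort: 27 − 10 = 17. mid-potential prefers high effort.
low-potential (assigned low effort): low effort: 5 − 0 = 5; medium effort: 16 − 8 = 8; high effort: 27 − 16 = 11. low-potential prefers high effort.
At least one type deviates; the separating profile fails.

No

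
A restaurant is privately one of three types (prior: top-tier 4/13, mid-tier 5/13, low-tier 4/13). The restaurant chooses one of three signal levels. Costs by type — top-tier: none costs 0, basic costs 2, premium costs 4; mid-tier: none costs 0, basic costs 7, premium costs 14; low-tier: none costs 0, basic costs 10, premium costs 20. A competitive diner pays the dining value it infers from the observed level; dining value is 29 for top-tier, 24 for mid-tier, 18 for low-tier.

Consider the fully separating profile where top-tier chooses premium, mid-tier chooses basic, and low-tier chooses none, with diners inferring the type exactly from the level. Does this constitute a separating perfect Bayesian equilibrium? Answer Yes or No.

Separating price premiums: premium → 29, basic → 24, none → 18.
top-tier (assigned premium): none: 18 − 0 = 18; basic: 24 − 2 = 22; premium: 29 − 4 = 25. top-tier stays.
mid-tier (assigned basic): none: 18 − 0 = 18; basic: 24 − 7 = 17; premium: 29 − 14 = 15. mid-tier prefers none.
low-tier (assigned none): none: 18 − 0 = 18; basic: 24 − 10 = 14; premium: 29 − 20 = 9. low-tier stays.
At least one type deviates; the separating profile fails.

No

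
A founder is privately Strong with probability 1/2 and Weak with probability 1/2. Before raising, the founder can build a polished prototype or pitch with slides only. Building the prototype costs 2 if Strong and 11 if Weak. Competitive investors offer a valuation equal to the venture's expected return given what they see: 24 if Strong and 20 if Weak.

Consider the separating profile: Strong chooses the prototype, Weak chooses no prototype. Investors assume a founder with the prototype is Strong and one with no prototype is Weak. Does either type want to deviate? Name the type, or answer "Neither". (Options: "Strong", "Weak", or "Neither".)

Neither

The prototype pays 24; no prototype pays 20.
Strong: assigned the prototype, nets 24 − 2 = 22; deviating to no prototype nets 20.
Weak: assigned no prototype, nets 20; deviating to the prototype nets 24 − 11 = 13.
Both types strictly prefer their assigned action; no profitable deviation.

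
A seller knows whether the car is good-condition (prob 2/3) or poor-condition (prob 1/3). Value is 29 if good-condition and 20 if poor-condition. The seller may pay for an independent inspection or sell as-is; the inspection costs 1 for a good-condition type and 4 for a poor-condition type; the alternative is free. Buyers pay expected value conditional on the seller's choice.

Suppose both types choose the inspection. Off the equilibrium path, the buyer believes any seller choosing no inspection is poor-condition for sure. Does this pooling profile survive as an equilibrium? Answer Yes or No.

Yes

On path, the buyer holds the prior and pays 2/3·29 + 1/3·20 = 26. Off path (no inspection), believing poor-condition, it pays 20.
good-condition: the inspection nets 26 − 1 = 25; no inspection nets 20. good-condition stays.
poor-condition: the inspection nets 26 − 4 = 22; no inspection nets 20. poor-condition stays.
No type deviates, so pooling is sustained.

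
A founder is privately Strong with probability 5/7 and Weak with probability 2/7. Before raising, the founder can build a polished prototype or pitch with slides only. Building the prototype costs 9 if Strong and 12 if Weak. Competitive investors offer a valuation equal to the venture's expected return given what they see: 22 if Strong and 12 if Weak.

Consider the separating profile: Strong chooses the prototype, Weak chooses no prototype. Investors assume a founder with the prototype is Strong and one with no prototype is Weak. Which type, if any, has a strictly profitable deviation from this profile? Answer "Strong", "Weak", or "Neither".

The prototype pays 22; no prototype pays 12.
Strong: assigned the prototype, nets 22 − 9 = 13; deviating to no prototype nets 12.
Weak: assigned no prototype, nets 12; deviating to the prototype nets 22 − 12 = 10.
Both types strictly prefer their assigned action; no profitable deviation.

Neither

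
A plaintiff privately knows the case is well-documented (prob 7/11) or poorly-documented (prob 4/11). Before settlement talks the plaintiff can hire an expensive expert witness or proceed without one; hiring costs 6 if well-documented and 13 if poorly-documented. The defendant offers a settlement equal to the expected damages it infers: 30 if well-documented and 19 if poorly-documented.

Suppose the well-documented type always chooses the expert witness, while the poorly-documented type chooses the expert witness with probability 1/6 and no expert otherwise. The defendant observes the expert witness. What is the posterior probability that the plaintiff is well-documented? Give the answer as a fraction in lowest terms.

P(the expert witness) = (7/11)·1 + (4/11)·(1/6) = 23/33.
By Bayes' rule, P(well-documented | the expert witness) = (7/11) / (23/33) = 21/23.

21/23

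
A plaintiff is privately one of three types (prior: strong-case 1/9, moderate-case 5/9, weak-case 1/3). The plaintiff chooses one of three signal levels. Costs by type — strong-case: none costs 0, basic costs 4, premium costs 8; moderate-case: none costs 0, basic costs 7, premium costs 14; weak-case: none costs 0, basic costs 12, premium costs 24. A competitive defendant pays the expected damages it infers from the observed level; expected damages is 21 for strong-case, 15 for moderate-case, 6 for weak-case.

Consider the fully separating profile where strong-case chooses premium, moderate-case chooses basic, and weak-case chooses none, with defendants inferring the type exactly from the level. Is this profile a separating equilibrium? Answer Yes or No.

Separating settlements: premium → 21, basic → 15, none → 6.
strong-case (assigned premium): none: 6 − 0 = 6; basic: 15 − 4 = 11; premium: 21 − 8 = 13. strong-case stays.
moderate-case (assigned basic): none: 6 − 0 = 6; basic: 15 − 7 = 8; premium: 21 − 14 = 7. moderate-case stays.
weak-case (assigned none): none: 6 − 0 = 6; basic: 15 − 12 = 3; premium: 21 − 24 = -3. weak-case stays.
Every type prefers its assigned level; separation holds.

Yes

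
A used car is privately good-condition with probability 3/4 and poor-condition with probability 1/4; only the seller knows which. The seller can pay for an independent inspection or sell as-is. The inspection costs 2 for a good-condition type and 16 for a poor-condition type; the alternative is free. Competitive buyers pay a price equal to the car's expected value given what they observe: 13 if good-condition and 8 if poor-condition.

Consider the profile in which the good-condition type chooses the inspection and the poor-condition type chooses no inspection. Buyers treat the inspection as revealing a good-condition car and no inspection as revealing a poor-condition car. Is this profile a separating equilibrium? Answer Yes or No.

Yes

Under these beliefs, the inspection earns price 13 and no inspection earns price 8.
good-condition: the inspection nets 13 − 2 = 11; no inspection nets 8. good-condition prefers the inspection.
poor-condition: the inspection nets 13 − 16 = -3; no inspection nets 8. poor-condition prefers no inspection.
Neither type deviates, so the separating profile is an equilibrium.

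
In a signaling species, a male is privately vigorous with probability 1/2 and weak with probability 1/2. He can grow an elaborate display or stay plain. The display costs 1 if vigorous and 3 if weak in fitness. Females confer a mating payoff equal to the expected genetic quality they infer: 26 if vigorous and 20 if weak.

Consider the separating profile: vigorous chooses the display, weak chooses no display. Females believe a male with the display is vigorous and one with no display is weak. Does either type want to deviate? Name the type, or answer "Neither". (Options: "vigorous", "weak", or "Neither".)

weak

The display pays 26; no display pays 20.
vigorous: assigned the display, nets 26 − 1 = 25; deviating to no display nets 20.
weak: assigned no display, nets 20; deviating to the display nets 26 − 3 = 23.
The weak type gains 3 by deviating.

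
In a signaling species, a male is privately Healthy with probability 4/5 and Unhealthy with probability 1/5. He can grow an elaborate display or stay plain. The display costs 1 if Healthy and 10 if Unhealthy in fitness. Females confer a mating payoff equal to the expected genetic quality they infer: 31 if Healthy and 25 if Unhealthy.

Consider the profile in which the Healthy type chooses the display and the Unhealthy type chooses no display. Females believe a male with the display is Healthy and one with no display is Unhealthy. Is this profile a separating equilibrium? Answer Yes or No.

Yes

Under these beliefs, the display earns mating payoff 31 and no display earns mating payoff 25.
Healthy: the display nets 31 − 1 = 30; no display nets 25. Healthy prefers the display.
Unhealthy: the display nets 31 − 10 = 21; no display nets 25. Unhealthy prefers no display.
Neither type deviates, so the separating profile is an equilibrium.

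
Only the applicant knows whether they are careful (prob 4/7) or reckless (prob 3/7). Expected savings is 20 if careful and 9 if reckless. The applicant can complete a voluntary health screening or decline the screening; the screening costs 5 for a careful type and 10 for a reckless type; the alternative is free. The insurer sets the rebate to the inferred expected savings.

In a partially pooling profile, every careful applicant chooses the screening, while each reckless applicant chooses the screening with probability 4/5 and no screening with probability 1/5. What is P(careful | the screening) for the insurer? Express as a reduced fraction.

P(the screening) = (4/7)·1 + (3/7)·(4/5) = 32/35.
By Bayes' rule, P(careful | the screening) = (4/7) / (32/35) = 5/8.

5/8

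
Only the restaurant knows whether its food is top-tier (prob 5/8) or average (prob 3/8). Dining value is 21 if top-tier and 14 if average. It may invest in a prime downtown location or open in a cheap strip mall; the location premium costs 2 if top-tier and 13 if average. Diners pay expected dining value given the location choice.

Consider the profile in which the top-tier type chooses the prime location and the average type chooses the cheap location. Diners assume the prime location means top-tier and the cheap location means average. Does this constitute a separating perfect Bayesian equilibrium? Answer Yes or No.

Under these beliefs, the prime location earns price premium 21 and the cheap location earns price premium 14.
top-tier: the prime location nets 21 − 2 = 19; the cheap location nets 14. top-tier prefers the prime location.
average: the prime location nets 21 − 13 = 8; the cheap location nets 14. average prefers the cheap location.
Neither type deviates, so the separating profile is an equilibrium.

Yes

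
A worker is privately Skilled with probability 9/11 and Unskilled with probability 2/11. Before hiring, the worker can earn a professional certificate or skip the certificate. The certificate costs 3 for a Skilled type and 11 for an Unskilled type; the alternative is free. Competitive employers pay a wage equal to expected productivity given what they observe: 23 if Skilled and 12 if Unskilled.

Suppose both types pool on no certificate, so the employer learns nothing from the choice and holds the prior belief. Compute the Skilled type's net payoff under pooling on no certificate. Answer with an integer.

Pooled wage = 9/11·23 + 2/11·12 = 21.
Skilled pays no cost for no certificate, so net payoff = 21.

21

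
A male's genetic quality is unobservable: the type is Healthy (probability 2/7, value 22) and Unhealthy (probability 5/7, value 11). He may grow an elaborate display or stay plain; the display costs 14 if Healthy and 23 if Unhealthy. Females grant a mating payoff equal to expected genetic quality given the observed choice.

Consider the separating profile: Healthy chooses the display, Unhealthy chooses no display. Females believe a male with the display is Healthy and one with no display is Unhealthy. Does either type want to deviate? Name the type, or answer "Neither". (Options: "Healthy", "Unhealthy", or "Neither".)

The display pays 22; no display pays 11.
Healthy: assigned the display, nets 22 − 14 = 8; deviating to no display nets 11.
Unhealthy: assigned no display, nets 11; deviating to the display nets 22 − 23 = -1.
The Healthy type gains 3 by deviating.

Healthy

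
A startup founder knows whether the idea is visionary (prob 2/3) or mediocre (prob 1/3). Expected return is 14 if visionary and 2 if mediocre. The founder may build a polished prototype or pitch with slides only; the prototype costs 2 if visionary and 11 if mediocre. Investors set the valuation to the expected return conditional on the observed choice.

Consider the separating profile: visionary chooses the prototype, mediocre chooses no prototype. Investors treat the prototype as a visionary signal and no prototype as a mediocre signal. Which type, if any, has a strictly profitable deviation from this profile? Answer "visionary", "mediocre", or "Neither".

mediocre

The prototype pays 14; no prototype pays 2.
visionary: assigned the prototype, nets 14 − 2 = 12; deviating to no prototype nets 2.
mediocre: assigned no prototype, nets 2; deviating to the prototype nets 14 − 11 = 3.
The mediocre type gains 1 by deviating.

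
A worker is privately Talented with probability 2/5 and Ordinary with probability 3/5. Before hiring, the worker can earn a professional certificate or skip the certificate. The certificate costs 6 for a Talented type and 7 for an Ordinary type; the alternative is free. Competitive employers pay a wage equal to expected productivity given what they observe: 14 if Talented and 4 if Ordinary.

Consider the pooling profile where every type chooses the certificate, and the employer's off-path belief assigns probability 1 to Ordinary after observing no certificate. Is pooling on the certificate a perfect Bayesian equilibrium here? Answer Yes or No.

No

On path, the employer holds the prior and pays 2/5·14 + 3/5·4 = 8. Off path (no certificate), believing Ordinary, it pays 4.
Talented: the certificate nets 8 − 6 = 2; no certificate nets 4. Talented would deviate.
Ordinary: the certificate nets 8 − 7 = 1; no certificate nets 4. Ordinary would deviate.
A type deviates, so pooling fails.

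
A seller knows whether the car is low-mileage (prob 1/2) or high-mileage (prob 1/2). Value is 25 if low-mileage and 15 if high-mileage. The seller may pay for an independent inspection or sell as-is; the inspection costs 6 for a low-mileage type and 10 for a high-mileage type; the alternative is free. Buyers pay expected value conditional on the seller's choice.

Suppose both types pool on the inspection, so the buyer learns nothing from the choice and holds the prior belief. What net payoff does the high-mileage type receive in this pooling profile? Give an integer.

Pooled price = 1/2·25 + 1/2·15 = 20.
high-mileage pays cost 10 for the inspection, so net payoff = 20 − 10 = 10.

10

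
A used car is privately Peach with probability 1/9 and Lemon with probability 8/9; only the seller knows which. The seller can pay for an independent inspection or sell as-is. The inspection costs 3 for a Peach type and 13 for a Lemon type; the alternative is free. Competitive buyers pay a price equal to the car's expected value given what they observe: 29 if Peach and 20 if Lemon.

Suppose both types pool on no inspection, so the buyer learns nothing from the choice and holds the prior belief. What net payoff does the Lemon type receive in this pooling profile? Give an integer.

21

Pooled price = 1/9·29 + 8/9·20 = 21.
Lemon pays no cost for no inspection, so net payoff = 21.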